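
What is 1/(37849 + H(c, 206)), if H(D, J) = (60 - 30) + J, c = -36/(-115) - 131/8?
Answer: 1/38085 ≈ 2.6257e-5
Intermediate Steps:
c = -14777/920 (c = -36*(-1/115) - 131*⅛ = 36/115 - 131/8 = -14777/920 ≈ -16.062)
H(D, J) = 30 + J
1/(37849 + H(c, 206)) = 1/(37849 + (30 + 206)) = 1/(37849 + 236) = 1/38085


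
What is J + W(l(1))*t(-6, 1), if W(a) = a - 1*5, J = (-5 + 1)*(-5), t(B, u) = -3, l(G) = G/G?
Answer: 32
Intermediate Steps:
l(G) = 1
J = 20 (J = -4*(-5) = 20)
W(a) = -5 + a (W(a) = a - 5 = -5 + a)
J + W(l(1))*t(-6, 1) = 20 + (-5 + 1)*(-3) = 20 - 4*(-3) = 20 + 12 = 32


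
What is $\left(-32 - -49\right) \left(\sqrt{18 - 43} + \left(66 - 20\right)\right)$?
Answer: $782 + 85 i \approx 782.0 + 85.0 i$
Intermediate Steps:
$\left(-32 - -49\right) \left(\sqrt{18 - 43} + \left(66 - 20\right)\right) = \left(-32 + 49\right) \left(\sqrt{-25} + \left(66 - 20\right)\right) = 17 \left(5 i + 46\right) = 17 \left(46 + 5 i\right) = 782 + 85 i$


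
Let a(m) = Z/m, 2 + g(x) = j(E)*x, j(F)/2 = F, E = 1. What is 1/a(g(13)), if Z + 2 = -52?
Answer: -4/9 ≈ -0.44444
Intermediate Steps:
Z = -54 (Z = -2 - 52 = -54)
j(F) = 2*F
g(x) = -2 + 2*x (g(x) = -2 + (2*1)*x = -2 + 2*x)
a(m) = -54/m
1/a(g(13)) = 1/(-54/(-2 + 2*13)) = 1/(-54/(-2 + 26)) = 1/(-54/24) = 1/(-54*1/24) = 1/(-9/4) = -4/9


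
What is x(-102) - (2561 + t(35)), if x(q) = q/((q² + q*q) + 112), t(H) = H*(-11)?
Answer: -22761011/10460 ≈ -2176.0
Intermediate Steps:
t(H) = -11*H
x(q) = q/(112 + 2*q²) (x(q) = q/((q² + q²) + 112) = q/(2*q² + 112) = q/(112 + 2*q²))
x(-102) - (2561 + t(35)) = (½)*(-102)/(56 + (-102)²) - (2561 - 11*35) = (½)*(-102)/(56 + 10404) - (2561 - 385) = (½)*(-102)/10460 - 1*2176 = (½)*(-102)*(1/10460) - 2176 = -51/10460 - 2176 = -22761011/10460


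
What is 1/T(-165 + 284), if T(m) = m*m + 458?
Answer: 1/14619 ≈ 6.8404e-5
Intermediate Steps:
T(m) = 458 + m² (T(m) = m² + 458 = 458 + m²)
1/T(-165 + 284) = 1/(458 + (-165 + 284)²) = 1/(458 + 119²) = 1/(458 + 14161) = 1/14619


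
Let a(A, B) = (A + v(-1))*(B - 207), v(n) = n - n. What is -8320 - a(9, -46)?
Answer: -6043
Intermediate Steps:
v(n) = 0
a(A, B) = A*(-207 + B) (a(A, B) = (A + 0)*(B - 207) = A*(-207 + B))
-8320 - a(9, -46) = -8320 - 9*(-207 - 46) = -8320 - 9*(-253) = -8320 - 1*(-2277) = -8320 + 2277 = -6043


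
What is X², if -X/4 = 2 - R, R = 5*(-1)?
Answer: 784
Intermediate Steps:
R = -5
X = -28 (X = -4*(2 - 1*(-5)) = -4*(2 + 5) = -4*7 = -28)
X² = (-28)² = 784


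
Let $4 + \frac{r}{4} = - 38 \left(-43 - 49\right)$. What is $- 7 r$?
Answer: $-97776$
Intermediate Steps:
$r = 13968$ ($r = -16 + 4 \left(- 38 \left(-43 - 49\right)\right) = -16 + 4 \left(\left(-38\right) \left(-92\right)\right) = -16 + 4 \cdot 3496 = -16 + 13984 = 13968$)
$- 7 r = \left(-7\right) 13968 = -97776$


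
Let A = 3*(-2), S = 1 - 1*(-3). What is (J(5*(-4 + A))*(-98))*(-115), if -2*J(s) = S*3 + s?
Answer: 214130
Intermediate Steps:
S = 4 (S = 1 + 3 = 4)
A = -6
J(s) = -6 - s/2 (J(s) = -(4*3 + s)/2 = -(12 + s)/2 = -6 - s/2)
(J(5*(-4 + A))*(-98))*(-115) = ((-6 - 5*(-4 - 6)/2)*(-98))*(-115) = ((-6 - 5*(-10)/2)*(-98))*(-115) = ((-6 - ½*(-50))*(-98))*(-115) = ((-6 + 25)*(-98))*(-115) = (19*(-98))*(-115) = -1862*(-115) = 214130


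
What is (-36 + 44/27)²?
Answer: 861184/729 ≈ 1181.3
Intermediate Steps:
(-36 + 44/27)² = (-928/27)² = 861184/729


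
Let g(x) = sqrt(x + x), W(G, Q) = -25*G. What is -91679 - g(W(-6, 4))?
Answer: -91679 - 10*sqrt(3) ≈ -91696.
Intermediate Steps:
g(x) = sqrt(2)*sqrt(x) (g(x) = sqrt(2*x) = sqrt(2)*sqrt(x))
-91679 - g(W(-6, 4)) = -91679 - sqrt(2)*sqrt(-25*(-6)) = -91679 - sqrt(2)*sqrt(150) = -91679 - sqrt(2)*5*sqrt(6) = -91679 - 10*sqrt(3)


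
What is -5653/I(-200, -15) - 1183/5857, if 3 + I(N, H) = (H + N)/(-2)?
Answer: -66466489/1224113 ≈ -54.298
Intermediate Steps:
I(N, H) = -3 - H/2 - N/2 (I(N, H) = -3 + (H + N)/(-2) = -3 + (H + N)*(-½) = -3 + (-H/2 - N/2) = -3 - H/2 - N/2)
-5653/I(-200, -15) - 1183/5857 = -5653/(-3 - ½*(-15) - ½*(-200)) - 1183/5857 = -5653/(-3 + 15/2 + 100) - 1183*1/5857 = -5653/209/2 - 1183/5857 = -5653*2/209 - 1183/5857 = -11306/209 - 1183/5857 = -66466489/1224113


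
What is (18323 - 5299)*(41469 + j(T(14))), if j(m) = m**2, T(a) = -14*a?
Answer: 1040422240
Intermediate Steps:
(18323 - 5299)*(41469 + j(T(14))) = (18323 - 5299)*(41469 + (-14*14)**2) = 13024*(41469 + (-196)**2) = 13024*(41469 + 38416) = 13024*79885 = 1040422240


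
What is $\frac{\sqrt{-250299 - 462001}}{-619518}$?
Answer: $- \frac{5 i \sqrt{7123}}{309759} \approx - 0.0013623 i$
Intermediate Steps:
$\frac{\sqrt{-250299 - 462001}}{-619518} = \sqrt{-712300} \left(- \frac{1}{619518}\right) = 10 i \sqrt{7123} \left(- \frac{1}{619518}\right) = - \frac{5 i \sqrt{7123}}{309759}$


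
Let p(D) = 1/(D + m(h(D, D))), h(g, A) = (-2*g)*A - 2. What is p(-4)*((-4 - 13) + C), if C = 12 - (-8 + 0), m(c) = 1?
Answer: -1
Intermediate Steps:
h(g, A) = -2 - 2*A*g (h(g, A) = -2*A*g - 2 = -2 - 2*A*g)
C = 20 (C = 12 - 1*(-8) = 12 + 8 = 20)
p(D) = 1/(1 + D) (p(D) = 1/(D + 1) = 1/(1 + D))
p(-4)*((-4 - 13) + C) = ((-4 - 13) + 20)/(1 - 4) = (-17 + 20)/(-3) = -⅓*3 = -1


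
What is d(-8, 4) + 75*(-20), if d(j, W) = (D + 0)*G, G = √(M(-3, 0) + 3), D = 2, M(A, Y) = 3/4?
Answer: -1500 + √15 ≈ -1496.1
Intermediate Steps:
M(A, Y) = ¾ (M(A, Y) = 3*(¼) = ¾)
G = √15/2 (G = √(¾ + 3) = √(15/4) = √15/2 ≈ 1.9365)
d(j, W) = √15 (d(j, W) = (2 + 0)*(√15/2) = 2*(√15/2) = √15)
d(-8, 4) + 75*(-20) = √15 + 75*(-20) = √15 - 1500 = -1500 + √15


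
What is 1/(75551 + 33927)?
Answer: 1/109478 ≈ 9.1343e-6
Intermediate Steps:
1/(75551 + 33927) = 1/109478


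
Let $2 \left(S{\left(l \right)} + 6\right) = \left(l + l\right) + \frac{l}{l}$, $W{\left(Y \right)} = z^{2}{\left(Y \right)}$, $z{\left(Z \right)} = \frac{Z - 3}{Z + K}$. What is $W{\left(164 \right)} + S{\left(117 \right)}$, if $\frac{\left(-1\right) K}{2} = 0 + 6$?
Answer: $\frac{2602017}{23104} \approx 112.62$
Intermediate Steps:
$K = -12$ ($K = - 2 \left(0 + 6\right) = \left(-2\right) 6 = -12$)
$z{\left(Z \right)} = \frac{-3 + Z}{-12 + Z}$ ($z{\left(Z \right)} = \frac{Z - 3}{Z - 12} = \frac{-3 + Z}{-12 + Z}$)
$W{\left(Y \right)} = \frac{\left(-3 + Y\right)^{2}}{\left(-12 + Y\right)^{2}}$ ($W{\left(Y \right)} = \left(\frac{-3 + Y}{-12 + Y}\right)^{2} = \frac{\left(-3 + Y\right)^{2}}{\left(-12 + Y\right)^{2}}$)
$S{\left(l \right)} = - \frac{11}{2} + l$ ($S{\left(l \right)} = -6 + \frac{\left(l + l\right) + \frac{l}{l}}{2} = -6 + \frac{2 l + 1}{2} = -6 + \frac{1 + 2 l}{2} = -6 + \left(\frac{1}{2} + l\right) = - \frac{11}{2} + l$)
$W{\left(164 \right)} + S{\left(117 \right)} = \frac{\left(-3 + 164\right)^{2}}{\left(-12 + 164\right)^{2}} + \left(- \frac{11}{2} + 117\right) = \frac{161^{2}}{23104} + \frac{223}{2} = \frac{1}{23104} \cdot 25921 + \frac{223}{2} = \frac{25921}{23104} + \frac{223}{2} = \frac{2602017}{23104}$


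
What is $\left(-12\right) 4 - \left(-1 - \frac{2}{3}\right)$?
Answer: $- \frac{139}{3} \approx -46.333$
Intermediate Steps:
$\left(-12\right) 4 - \left(-1 - \frac{2}{3}\right) = -48 - - \frac{5}{3} = -48 + \left(\frac{2}{3} + 1\right) = -48 + \frac{5}{3} = - \frac{139}{3}$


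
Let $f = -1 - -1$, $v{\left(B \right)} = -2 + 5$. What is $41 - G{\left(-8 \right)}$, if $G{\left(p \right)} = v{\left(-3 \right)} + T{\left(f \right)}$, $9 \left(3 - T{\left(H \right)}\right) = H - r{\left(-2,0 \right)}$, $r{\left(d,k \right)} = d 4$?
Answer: $\frac{323}{9} \approx 35.889$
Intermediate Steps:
$r{\left(d,k \right)} = 4 d$
$v{\left(B \right)} = 3$
$f = 0$ ($f = -1 + 1 = 0$)
$T{\left(H \right)} = \frac{19}{9} - \frac{H}{9}$ ($T{\left(H \right)} = 3 - \frac{H - 4 \left(-2\right)}{9} = 3 - \frac{H - -8}{9} = 3 - \frac{H + 8}{9} = 3 - \frac{8 + H}{9} = 3 - \left(\frac{8}{9} + \frac{H}{9}\right) = \frac{19}{9} - \frac{H}{9}$)
$G{\left(p \right)} = \frac{46}{9}$ ($G{\left(p \right)} = 3 + \left(\frac{19}{9} - 0\right) = 3 + \left(\frac{19}{9} + 0\right) = 3 + \frac{19}{9} = \frac{46}{9}$)
$41 - G{\left(-8 \right)} = 41 - \frac{46}{9} = \frac{323}{9}$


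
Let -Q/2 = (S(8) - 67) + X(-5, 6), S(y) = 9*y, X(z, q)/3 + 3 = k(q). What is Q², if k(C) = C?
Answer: 784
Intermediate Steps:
X(z, q) = -9 + 3*q
Q = -28 (Q = -2*((9*8 - 67) + (-9 + 3*6)) = -2*((72 - 67) + (-9 + 18)) = -2*(5 + 9) = -2*14 = -28)
Q² = (-28)² = 784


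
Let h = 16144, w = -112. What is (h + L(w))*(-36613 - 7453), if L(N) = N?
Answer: -706466112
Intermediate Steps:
(h + L(w))*(-36613 - 7453) = (16144 - 112)*(-36613 - 7453) = 16032*(-44066) = -706466112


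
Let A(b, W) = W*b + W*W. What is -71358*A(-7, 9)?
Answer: -1284444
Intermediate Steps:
A(b, W) = W² + W*b (A(b, W) = W*b + W² = W² + W*b)
-71358*A(-7, 9) = -642222*(9 - 7) = -642222*2 = -71358*18 = -1284444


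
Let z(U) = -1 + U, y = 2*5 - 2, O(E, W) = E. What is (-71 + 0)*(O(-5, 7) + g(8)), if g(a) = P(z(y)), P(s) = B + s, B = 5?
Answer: -497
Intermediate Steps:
y = 8 (y = 10 - 2 = 8)
P(s) = 5 + s
g(a) = 12 (g(a) = 5 + (-1 + 8) = 5 + 7 = 12)
(-71 + 0)*(O(-5, 7) + g(8)) = (-71 + 0)*(-5 + 12) = -71*7 = -497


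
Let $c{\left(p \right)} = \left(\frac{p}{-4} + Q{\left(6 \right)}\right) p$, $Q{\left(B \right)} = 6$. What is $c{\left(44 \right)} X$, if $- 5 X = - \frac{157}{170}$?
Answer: $- \frac{3454}{85} \approx -40.635$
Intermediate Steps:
$c{\left(p \right)} = p \left(6 - \frac{p}{4}\right)$ ($c{\left(p \right)} = \left(\frac{p}{-4} + 6\right) p = \left(p \left(- \frac{1}{4}\right) + 6\right) p = \left(- \frac{p}{4} + 6\right) p = \left(6 - \frac{p}{4}\right) p = p \left(6 - \frac{p}{4}\right)$)
$X = \frac{157}{850}$ ($X = - \frac{\left(-157\right) \frac{1}{170}}{5} = \left(- \frac{1}{5}\right) \left(- \frac{157}{170}\right) = \frac{157}{850} \approx 0.18471$)
$c{\left(44 \right)} X = \frac{1}{4} \cdot 44 \left(24 - 44\right) \frac{157}{850} = \frac{1}{4} \cdot 44 \left(-20\right) \frac{157}{850} = \left(-220\right) \frac{157}{850} = - \frac{3454}{85}$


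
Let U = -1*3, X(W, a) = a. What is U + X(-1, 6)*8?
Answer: 45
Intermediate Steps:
U = -3
U + X(-1, 6)*8 = -3 + 6*8 = -3 + 48 = 45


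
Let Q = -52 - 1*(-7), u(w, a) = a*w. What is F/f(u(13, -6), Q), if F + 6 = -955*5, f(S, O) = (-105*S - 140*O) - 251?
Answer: -4781/14239 ≈ -0.33577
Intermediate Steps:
Q = -45 (Q = -52 + 7 = -45)
f(S, O) = -251 - 140*O - 105*S (f(S, O) = (-140*O - 105*S) - 251 = -251 - 140*O - 105*S)
F = -4781 (F = -6 - 955*5 = -6 - 4775 = -4781)
F/f(u(13, -6), Q) = -4781/(-251 - 140*(-45) - (-630)*13) = -4781/(-251 + 6300 - 105*(-78)) = -4781/(-251 + 6300 + 8190) = -4781/14239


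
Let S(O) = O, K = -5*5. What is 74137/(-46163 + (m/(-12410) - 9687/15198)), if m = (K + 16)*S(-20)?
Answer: -27417197066/17072149415 ≈ -1.6060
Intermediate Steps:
K = -25
m = 180 (m = (-25 + 16)*(-20) = -9*(-20) = 180)
74137/(-46163 + (m/(-12410) - 9687/15198)) = 74137/(-46163 + (180/(-12410) - 9687/15198)) = 74137/(-46163 + (180*(-1/12410) - 9687*1/15198)) = 74137/(-46163 + (-18/1241 - 3229/5066)) = 74137/(-46163 - 241081/369818) = 74137/(-17072149415/369818) = 74137*(-369818/17072149415) = -27417197066/17072149415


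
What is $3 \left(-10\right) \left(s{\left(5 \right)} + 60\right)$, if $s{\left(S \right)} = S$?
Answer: $-1950$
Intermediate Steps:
$3 \left(-10\right) \left(s{\left(5 \right)} + 60\right) = 3 \left(-10\right) \left(5 + 60\right) = \left(-30\right) 65 = -1950$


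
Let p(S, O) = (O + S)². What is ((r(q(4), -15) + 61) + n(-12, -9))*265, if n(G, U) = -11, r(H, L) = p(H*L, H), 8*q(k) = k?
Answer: 26235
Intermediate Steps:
q(k) = k/8
r(H, L) = (H + H*L)²
((r(q(4), -15) + 61) + n(-12, -9))*265 = ((((⅛)*4)²*(1 - 15)² + 61) - 11)*265 = (((½)²*(-14)² + 61) - 11)*265 = (((¼)*196 + 61) - 11)*265 = ((49 + 61) - 11)*265 = (110 - 11)*265 = 99*265 = 26235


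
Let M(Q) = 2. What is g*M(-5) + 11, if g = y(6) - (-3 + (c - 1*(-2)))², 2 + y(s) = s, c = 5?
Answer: -13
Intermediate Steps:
y(s) = -2 + s
g = -12 (g = (-2 + 6) - (-3 + (5 - 1*(-2)))² = 4 - (-3 + (5 + 2))² = 4 - (-3 + 7)² = 4 - 1*4² = 4 - 1*16 = 4 - 16 = -12)
g*M(-5) + 11 = -12*2 + 11 = -24 + 11 = -13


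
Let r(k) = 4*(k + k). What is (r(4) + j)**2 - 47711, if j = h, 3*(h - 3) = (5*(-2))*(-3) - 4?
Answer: -412238/9 ≈ -45804.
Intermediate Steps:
r(k) = 8*k (r(k) = 4*(2*k) = 8*k)
h = 35/3 (h = 3 + ((5*(-2))*(-3) - 4)/3 = 3 + (-10*(-3) - 4)/3 = 3 + (30 - 4)/3 = 3 + (1/3)*26 = 3 + 26/3 = 35/3 ≈ 11.667)
j = 35/3 ≈ 11.667
(r(4) + j)**2 - 47711 = (8*4 + 35/3)**2 - 47711 = (32 + 35/3)**2 - 47711 = (131/3)**2 - 47711 = 17161/9 - 47711 = -412238/9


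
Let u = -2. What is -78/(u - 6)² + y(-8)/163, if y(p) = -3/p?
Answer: -6345/5216 ≈ -1.2164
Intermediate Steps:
-78/(u - 6)² + y(-8)/163 = -78/(-2 - 6)² - 3/(-8)/163 = -78/((-8)²) - 3*(-⅛)*(1/163) = -78/64 + (3/8)*(1/163) = -78*1/64 + 3/1304 = -39/32 + 3/1304 = -6345/5216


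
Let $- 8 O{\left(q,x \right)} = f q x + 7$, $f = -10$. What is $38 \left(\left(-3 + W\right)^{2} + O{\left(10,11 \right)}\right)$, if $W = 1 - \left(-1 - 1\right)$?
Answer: $\frac{20767}{4} \approx 5191.8$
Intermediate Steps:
$O{\left(q,x \right)} = - \frac{7}{8} + \frac{5 q x}{4}$ ($O{\left(q,x \right)} = - \frac{- 10 q x + 7}{8} = - \frac{7 - 10 q x}{8} = - \frac{7}{8} + \frac{5 q x}{4}$)
$W = 3$ ($W = 1 - -2 = 1 + 2 = 3$)
$38 \left(\left(-3 + W\right)^{2} + O{\left(10,11 \right)}\right) = 38 \left(\left(-3 + 3\right)^{2} - \left(\frac{7}{8} - \frac{275}{2}\right)\right) = 38 \left(0^{2} + \left(- \frac{7}{8} + \frac{275}{2}\right)\right) = 38 \left(0 + \frac{1093}{8}\right) = 38 \cdot \frac{1093}{8} = \frac{20767}{4}$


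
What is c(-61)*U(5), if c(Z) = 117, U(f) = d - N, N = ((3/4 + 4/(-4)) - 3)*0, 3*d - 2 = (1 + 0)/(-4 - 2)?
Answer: 143/2 ≈ 71.500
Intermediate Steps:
d = 11/18 (d = 2/3 + ((1 + 0)/(-4 - 2))/3 = 2/3 + (1/(-6))/3 = 2/3 + (1*(-1/6))/3 = 2/3 + (1/3)*(-1/6) = 2/3 - 1/18 = 11/18 ≈ 0.61111)
N = 0 (N = ((3*(1/4) + 4*(-1/4)) - 3)*0 = ((3/4 - 1) - 3)*0 = (-1/4 - 3)*0 = -13/4*0 = 0)
U(f) = 11/18 (U(f) = 11/18 - 1*0 = 11/18 + 0 = 11/18)
c(-61)*U(5) = 117*(11/18) = 143/2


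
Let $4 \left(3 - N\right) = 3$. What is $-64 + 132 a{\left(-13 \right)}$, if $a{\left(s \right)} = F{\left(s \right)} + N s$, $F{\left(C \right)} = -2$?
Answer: $-4189$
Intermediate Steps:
$N = \frac{9}{4}$ ($N = 3 - \frac{3}{4} = \frac{9}{4} \approx 2.25$)
$a{\left(s \right)} = -2 + \frac{9 s}{4}$
$-64 + 132 a{\left(-13 \right)} = -64 + 132 \left(-2 + \frac{9}{4} \left(-13\right)\right) = -64 + 132 \left(-2 - \frac{117}{4}\right) = -64 + 132 \left(- \frac{125}{4}\right) = -64 - 4125 = -4189$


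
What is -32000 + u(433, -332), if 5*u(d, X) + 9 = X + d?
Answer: -159908/5 ≈ -31982.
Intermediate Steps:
u(d, X) = -9/5 + X/5 + d/5 (u(d, X) = -9/5 + (X + d)/5 = -9/5 + (X/5 + d/5) = -9/5 + X/5 + d/5)
-32000 + u(433, -332) = -32000 + (-9/5 + (⅕)*(-332) + (⅕)*433) = -32000 + (-9/5 - 332/5 + 433/5) = -32000 + 92/5 = -159908/5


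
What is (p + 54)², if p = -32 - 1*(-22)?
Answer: 1936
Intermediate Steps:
p = -10 (p = -32 + 22 = -10)
(p + 54)² = (-10 + 54)² = 44² = 1936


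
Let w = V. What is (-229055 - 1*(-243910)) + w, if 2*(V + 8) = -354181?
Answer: -324487/2 ≈ -1.6224e+5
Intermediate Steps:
V = -354197/2 (V = -8 + (½)*(-354181) = -8 - 354181/2 = -354197/2 ≈ -1.7710e+5)
w = -354197/2 ≈ -1.7710e+5
(-229055 - 1*(-243910)) + w = (-229055 - 1*(-243910)) - 354197/2 = (-229055 + 243910) - 354197/2 = 14855 - 354197/2 = -324487/2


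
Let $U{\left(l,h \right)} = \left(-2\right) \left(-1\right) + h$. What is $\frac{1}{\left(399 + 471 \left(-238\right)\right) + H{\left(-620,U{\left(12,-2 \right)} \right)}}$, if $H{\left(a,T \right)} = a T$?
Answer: $- \frac{1}{111699} \approx -8.9526 \cdot 10^{-6}$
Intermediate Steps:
$U{\left(l,h \right)} = 2 + h$
$H{\left(a,T \right)} = T a$
$\frac{1}{\left(399 + 471 \left(-238\right)\right) + H{\left(-620,U{\left(12,-2 \right)} \right)}} = \frac{1}{\left(399 + 471 \left(-238\right)\right) + \left(2 - 2\right) \left(-620\right)} = \frac{1}{\left(399 - 112098\right) + 0 \left(-620\right)} = \frac{1}{-111699 + 0} = \frac{1}{-111699} = - \frac{1}{111699}$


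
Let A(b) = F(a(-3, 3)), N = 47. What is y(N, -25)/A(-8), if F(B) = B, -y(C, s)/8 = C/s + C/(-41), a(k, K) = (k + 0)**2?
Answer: 8272/3075 ≈ 2.6901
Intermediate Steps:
a(k, K) = k**2
y(C, s) = 8*C/41 - 8*C/s (y(C, s) = -8*(C/s + C/(-41)) = -8*(C/s + C*(-1/41)) = -8*(C/s - C/41) = -8*(-C/41 + C/s) = 8*C/41 - 8*C/s)
A(b) = 9 (A(b) = (-3)**2 = 9)
y(N, -25)/A(-8) = ((8/41)*47*(-41 - 25)/(-25))/9 = ((8/41)*47*(-1/25)*(-66))*(1/9) = (24816/1025)*(1/9) = 8272/3075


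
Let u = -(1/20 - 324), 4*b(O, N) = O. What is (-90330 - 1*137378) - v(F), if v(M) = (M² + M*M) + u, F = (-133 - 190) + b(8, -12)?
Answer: -8682279/20 ≈ -4.3411e+5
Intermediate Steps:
b(O, N) = O/4
u = 6479/20 (u = -(1/20 - 324) = -1*(-6479/20) = 6479/20 ≈ 323.95)
F = -321 (F = (-133 - 190) + (¼)*8 = -323 + 2 = -321)
v(M) = 6479/20 + 2*M² (v(M) = (M² + M*M) + 6479/20 = (M² + M²) + 6479/20 = 2*M² + 6479/20 = 6479/20 + 2*M²)
(-90330 - 1*137378) - v(F) = (-90330 - 1*137378) - (6479/20 + 2*(-321)²) = (-90330 - 137378) - (6479/20 + 2*103041) = -227708 - (6479/20 + 206082) = -227708 - 1*4128119/20 = -227708 - 4128119/20 = -8682279/20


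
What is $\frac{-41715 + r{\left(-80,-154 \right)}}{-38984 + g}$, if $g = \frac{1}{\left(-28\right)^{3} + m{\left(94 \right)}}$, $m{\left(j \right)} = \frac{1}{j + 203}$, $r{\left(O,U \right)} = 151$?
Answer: $\frac{270986598052}{254165661409} \approx 1.0662$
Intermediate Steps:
$m{\left(j \right)} = \frac{1}{203 + j}$
$g = - \frac{297}{6519743}$ ($g = \frac{1}{\left(-28\right)^{3} + \frac{1}{203 + 94}} = \frac{1}{-21952 + \frac{1}{297}} = \frac{1}{- \frac{6519743}{297}} = - \frac{297}{6519743} \approx -4.5554 \cdot 10^{-5}$)
$\frac{-41715 + r{\left(-80,-154 \right)}}{-38984 + g} = \frac{-41715 + 151}{-38984 - \frac{297}{6519743}} = - \frac{41564}{- \frac{254165661409}{6519743}} = \left(-41564\right) \left(- \frac{6519743}{254165661409}\right) = \frac{270986598052}{254165661409}$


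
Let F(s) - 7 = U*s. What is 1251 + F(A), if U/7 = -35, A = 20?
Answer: -3642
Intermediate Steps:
U = -245 (U = 7*(-35) = -245)
F(s) = 7 - 245*s
1251 + F(A) = 1251 + (7 - 245*20) = 1251 + (7 - 4900) = 1251 - 4893 = -3642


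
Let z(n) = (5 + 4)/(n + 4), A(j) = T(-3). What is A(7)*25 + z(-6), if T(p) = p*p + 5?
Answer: 691/2 ≈ 345.50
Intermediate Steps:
T(p) = 5 + p**2 (T(p) = p**2 + 5 = 5 + p**2)
A(j) = 14 (A(j) = 5 + (-3)**2 = 5 + 9 = 14)
z(n) = 9/(4 + n)
A(7)*25 + z(-6) = 14*25 + 9/(4 - 6) = 350 + 9/(-2) = 350 + 9*(-1/2) = 350 - 9/2 = 691/2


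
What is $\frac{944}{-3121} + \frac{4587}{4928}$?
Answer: $\frac{878545}{1398208} \approx 0.62834$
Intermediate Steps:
$\frac{944}{-3121} + \frac{4587}{4928} = 944 \left(- \frac{1}{3121}\right) + 4587 \cdot \frac{1}{4928} = - \frac{944}{3121} + \frac{417}{448} = \frac{878545}{1398208}$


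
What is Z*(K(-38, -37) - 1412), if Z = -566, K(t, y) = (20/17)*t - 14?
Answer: 14151132/17 ≈ 8.3242e+5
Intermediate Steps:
K(t, y) = -14 + 20*t/17 (K(t, y) = (20*(1/17))*t - 14 = 20*t/17 - 14 = -14 + 20*t/17)
Z*(K(-38, -37) - 1412) = -566*((-14 + (20/17)*(-38)) - 1412) = -566*((-14 - 760/17) - 1412) = -566*(-998/17 - 1412) = -566*(-25002/17) = 14151132/17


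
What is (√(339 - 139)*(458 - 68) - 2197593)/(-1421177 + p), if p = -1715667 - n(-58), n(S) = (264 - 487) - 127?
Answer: 732531/1045498 - 650*√2/522749 ≈ 0.69889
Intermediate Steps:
n(S) = -350 (n(S) = -223 - 127 = -350)
p = -1715317 (p = -1715667 - 1*(-350) = -1715667 + 350 = -1715317)
(√(339 - 139)*(458 - 68) - 2197593)/(-1421177 + p) = (√(339 - 139)*(458 - 68) - 2197593)/(-1421177 - 1715317) = (√200*390 - 2197593)/(-3136494) = ((10*√2)*390 - 2197593)*(-1/3136494) = (3900*√2 - 2197593)*(-1/3136494) = (-2197593 + 3900*√2)*(-1/3136494) = 732531/1045498 - 650*√2/522749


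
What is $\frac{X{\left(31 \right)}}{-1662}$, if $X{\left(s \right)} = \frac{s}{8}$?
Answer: $- \frac{31}{13296} \approx -0.0023315$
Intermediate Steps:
$X{\left(s \right)} = \frac{s}{8}$ ($X{\left(s \right)} = s \frac{1}{8} = \frac{s}{8}$)
$\frac{X{\left(31 \right)}}{-1662} = \frac{\frac{1}{8} \cdot 31}{-1662} = \frac{31}{8} \left(- \frac{1}{1662}\right) = - \frac{31}{13296}$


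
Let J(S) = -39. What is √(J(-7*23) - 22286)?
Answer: 5*I*√893 ≈ 149.42*I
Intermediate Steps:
√(J(-7*23) - 22286) = √(-39 - 22286) = √(-22325) = 5*I*√893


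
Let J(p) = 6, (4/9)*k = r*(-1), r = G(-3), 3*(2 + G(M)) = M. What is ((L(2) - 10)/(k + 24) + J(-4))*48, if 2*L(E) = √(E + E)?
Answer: 11232/41 ≈ 273.95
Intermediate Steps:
G(M) = -2 + M/3
r = -3 (r = -2 + (⅓)*(-3) = -2 - 1 = -3)
k = 27/4 (k = 9*(-3*(-1))/4 = (9/4)*3 = 27/4 ≈ 6.7500)
L(E) = √2*√E/2 (L(E) = √(E + E)/2 = √(2*E)/2 = (√2*√E)/2 = √2*√E/2)
((L(2) - 10)/(k + 24) + J(-4))*48 = ((√2*√2/2 - 10)/(27/4 + 24) + 6)*48 = ((1 - 10)/(123/4) + 6)*48 = (-9*4/123 + 6)*48 = (-12/41 + 6)*48 = (234/41)*48 = 11232/41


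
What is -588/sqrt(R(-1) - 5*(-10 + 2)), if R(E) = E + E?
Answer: -294*sqrt(38)/19 ≈ -95.386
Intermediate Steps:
R(E) = 2*E
-588/sqrt(R(-1) - 5*(-10 + 2)) = -588/sqrt(2*(-1) - 5*(-10 + 2)) = -588/sqrt(-2 - 5*(-8)) = -588/sqrt(-2 + 40) = -588*sqrt(38)/38 = -294*sqrt(38)/19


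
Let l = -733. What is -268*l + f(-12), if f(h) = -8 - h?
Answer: 196448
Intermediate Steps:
-268*l + f(-12) = -268*(-733) + (-8 - 1*(-12)) = 196444 + (-8 + 12) = 196444 + 4 = 196448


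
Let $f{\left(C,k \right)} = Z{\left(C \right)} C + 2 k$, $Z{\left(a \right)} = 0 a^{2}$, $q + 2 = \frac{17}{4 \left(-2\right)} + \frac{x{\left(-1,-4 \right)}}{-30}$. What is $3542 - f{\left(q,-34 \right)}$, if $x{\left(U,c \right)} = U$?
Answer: $3610$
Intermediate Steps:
$q = - \frac{491}{120}$ ($q = -2 + \left(\frac{17}{4 \left(-2\right)} - \frac{1}{-30}\right) = -2 + \left(\frac{17}{-8} - - \frac{1}{30}\right) = -2 + \left(17 \left(- \frac{1}{8}\right) + \frac{1}{30}\right) = -2 + \left(- \frac{17}{8} + \frac{1}{30}\right) = -2 - \frac{251}{120} = - \frac{491}{120} \approx -4.0917$)
$Z{\left(a \right)} = 0$
$f{\left(C,k \right)} = 2 k$ ($f{\left(C,k \right)} = 0 C + 2 k = 0 + 2 k = 2 k$)
$3542 - f{\left(q,-34 \right)} = 3542 - 2 \left(-34\right) = 3542 - -68 = 3542 + 68 = 3610$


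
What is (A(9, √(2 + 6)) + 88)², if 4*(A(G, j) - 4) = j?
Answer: (184 + √2)²/4 ≈ 8594.6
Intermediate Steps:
A(G, j) = 4 + j/4
(A(9, √(2 + 6)) + 88)² = ((4 + √(2 + 6)/4) + 88)² = ((4 + √8/4) + 88)² = ((4 + (2*√2)/4) + 88)² = ((4 + √2/2) + 88)² = (92 + √2/2)²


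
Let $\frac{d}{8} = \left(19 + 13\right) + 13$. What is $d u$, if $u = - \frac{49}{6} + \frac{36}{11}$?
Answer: $- \frac{19380}{11} \approx -1761.8$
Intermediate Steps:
$u = - \frac{323}{66}$ ($u = \left(-49\right) \frac{1}{6} + 36 \cdot \frac{1}{11} = - \frac{49}{6} + \frac{36}{11} = - \frac{323}{66} \approx -4.8939$)
$d = 360$ ($d = 8 \left(\left(19 + 13\right) + 13\right) = 8 \left(32 + 13\right) = 8 \cdot 45 = 360$)
$d u = 360 \left(- \frac{323}{66}\right) = - \frac{19380}{11}$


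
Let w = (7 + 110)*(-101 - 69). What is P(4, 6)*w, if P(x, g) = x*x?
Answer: -318240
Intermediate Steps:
w = -19890 (w = 117*(-170) = -19890)
P(x, g) = x**2
P(4, 6)*w = 4**2*(-19890) = 16*(-19890) = -318240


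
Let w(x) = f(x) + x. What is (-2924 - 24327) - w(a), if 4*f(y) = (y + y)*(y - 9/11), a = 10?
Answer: -300376/11 ≈ -27307.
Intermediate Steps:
f(y) = y*(-9/11 + y)/2 (f(y) = ((y + y)*(y - 9/11))/4 = ((2*y)*(y - 9*1/11))/4 = ((2*y)*(y - 9/11))/4 = ((2*y)*(-9/11 + y))/4 = (2*y*(-9/11 + y))/4 = y*(-9/11 + y)/2)
w(x) = x + x*(-9 + 11*x)/22 (w(x) = x*(-9 + 11*x)/22 + x = x + x*(-9 + 11*x)/22)
(-2924 - 24327) - w(a) = (-2924 - 24327) - 10*(13 + 11*10)/22 = -27251 - 10*(13 + 110)/22 = -27251 - 10*123/22 = -27251 - 1*615/11 = -27251 - 615/11 = -300376/11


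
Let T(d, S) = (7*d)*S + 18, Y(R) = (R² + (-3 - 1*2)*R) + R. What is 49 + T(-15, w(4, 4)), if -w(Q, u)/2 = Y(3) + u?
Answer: 277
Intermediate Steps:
Y(R) = R² - 4*R (Y(R) = (R² + (-3 - 2)*R) + R = (R² - 5*R) + R = R² - 4*R)
w(Q, u) = 6 - 2*u (w(Q, u) = -2*(3*(-4 + 3) + u) = -2*(3*(-1) + u) = -2*(-3 + u) = 6 - 2*u)
T(d, S) = 18 + 7*S*d (T(d, S) = 7*S*d + 18 = 18 + 7*S*d)
49 + T(-15, w(4, 4)) = 49 + (18 + 7*(6 - 2*4)*(-15)) = 49 + (18 + 7*(6 - 8)*(-15)) = 49 + (18 + 7*(-2)*(-15)) = 49 + (18 + 210) = 49 + 228 = 277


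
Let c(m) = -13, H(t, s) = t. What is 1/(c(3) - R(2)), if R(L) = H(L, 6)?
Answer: -1/15 ≈ -0.066667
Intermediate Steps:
R(L) = L
1/(c(3) - R(2)) = 1/(-13 - 1*2) = 1/(-13 - 2) = 1/(-15) = -1/15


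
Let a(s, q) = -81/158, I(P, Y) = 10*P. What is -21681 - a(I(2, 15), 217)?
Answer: -3425517/158 ≈ -21681.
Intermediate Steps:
a(s, q) = -81/158 (a(s, q) = -81*1/158 = -81/158)
-21681 - a(I(2, 15), 217) = -21681 - 1*(-81/158) = -21681 + 81/158 = -3425517/158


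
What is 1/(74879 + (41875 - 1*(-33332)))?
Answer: 1/150086 ≈ 6.6628e-6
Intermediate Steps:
1/(74879 + (41875 - 1*(-33332))) = 1/(74879 + (41875 + 33332)) = 1/(74879 + 75207) = 1/150086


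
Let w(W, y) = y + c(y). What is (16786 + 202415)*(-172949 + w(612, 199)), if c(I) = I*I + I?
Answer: -29142772950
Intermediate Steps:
c(I) = I + I² (c(I) = I² + I = I + I²)
w(W, y) = y + y*(1 + y)
(16786 + 202415)*(-172949 + w(612, 199)) = (16786 + 202415)*(-172949 + 199*(2 + 199)) = 219201*(-172949 + 199*201) = 219201*(-172949 + 39999) = 219201*(-132950) = -29142772950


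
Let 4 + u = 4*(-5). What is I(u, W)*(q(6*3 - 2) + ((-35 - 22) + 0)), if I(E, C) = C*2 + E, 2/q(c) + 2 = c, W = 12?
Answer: 0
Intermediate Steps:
u = -24 (u = -4 + 4*(-5) = -4 - 20 = -24)
q(c) = 2/(-2 + c)
I(E, C) = E + 2*C (I(E, C) = 2*C + E = E + 2*C)
I(u, W)*(q(6*3 - 2) + ((-35 - 22) + 0)) = (-24 + 2*12)*(2/(-2 + (6*3 - 2)) + ((-35 - 22) + 0)) = (-24 + 24)*(2/(-2 + (18 - 2)) + (-57 + 0)) = 0*(2/(-2 + 16) - 57) = 0*(2/14 - 57) = 0*(2*(1/14) - 57) = 0*(1/7 - 57) = 0*(-398/7) = 0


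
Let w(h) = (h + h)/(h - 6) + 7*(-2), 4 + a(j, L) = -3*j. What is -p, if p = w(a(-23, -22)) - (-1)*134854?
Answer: -7955690/59 ≈ -1.3484e+5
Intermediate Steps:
a(j, L) = -4 - 3*j
w(h) = -14 + 2*h/(-6 + h) (w(h) = (2*h)/(-6 + h) - 14 = 2*h/(-6 + h) - 14 = -14 + 2*h/(-6 + h))
p = 7955690/59 (p = 12*(7 - (-4 - 3*(-23)))/(-6 + (-4 - 3*(-23))) - (-1)*134854 = 12*(7 - (-4 + 69))/(-6 + (-4 + 69)) - 1*(-134854) = 12*(7 - 1*65)/(-6 + 65) + 134854 = 12*(7 - 65)/59 + 134854 = 12*(1/59)*(-58) + 134854 = -696/59 + 134854 = 7955690/59 ≈ 1.3484e+5)
-p = -1*7955690/59 = -7955690/59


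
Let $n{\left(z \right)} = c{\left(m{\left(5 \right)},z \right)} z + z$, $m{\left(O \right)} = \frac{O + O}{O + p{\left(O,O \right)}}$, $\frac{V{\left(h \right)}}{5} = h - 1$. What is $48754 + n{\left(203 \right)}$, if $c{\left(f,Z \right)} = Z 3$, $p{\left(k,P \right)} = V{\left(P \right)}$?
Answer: $172584$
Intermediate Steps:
$V{\left(h \right)} = -5 + 5 h$ ($V{\left(h \right)} = 5 \left(h - 1\right) = 5 \left(-1 + h\right) = -5 + 5 h$)
$p{\left(k,P \right)} = -5 + 5 P$
$m{\left(O \right)} = \frac{2 O}{-5 + 6 O}$ ($m{\left(O \right)} = \frac{O + O}{O + \left(-5 + 5 O\right)} = \frac{2 O}{-5 + 6 O}$)
$c{\left(f,Z \right)} = 3 Z$
$n{\left(z \right)} = z + 3 z^{2}$ ($n{\left(z \right)} = 3 z z + z = 3 z^{2} + z = z + 3 z^{2}$)
$48754 + n{\left(203 \right)} = 48754 + 203 \left(1 + 3 \cdot 203\right) = 48754 + 203 \left(1 + 609\right) = 48754 + 203 \cdot 610 = 48754 + 123830 = 172584$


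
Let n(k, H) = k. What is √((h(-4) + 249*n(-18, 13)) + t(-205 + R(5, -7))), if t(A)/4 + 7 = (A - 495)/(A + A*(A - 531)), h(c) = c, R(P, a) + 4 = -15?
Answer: I*√502993017345/10556 ≈ 67.186*I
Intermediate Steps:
R(P, a) = -19 (R(P, a) = -4 - 15 = -19)
t(A) = -28 + 4*(-495 + A)/(A + A*(-531 + A)) (t(A) = -28 + 4*((A - 495)/(A + A*(A - 531))) = -28 + 4*((-495 + A)/(A + A*(-531 + A))) = -28 + 4*(-495 + A)/(A + A*(-531 + A)))
√((h(-4) + 249*n(-18, 13)) + t(-205 + R(5, -7))) = √((-4 + 249*(-18)) + 4*(-495 - 7*(-205 - 19)² + 3711*(-205 - 19))/((-205 - 19)*(-530 + (-205 - 19)))) = √((-4 - 4482) + 4*(-495 - 7*(-224)² + 3711*(-224))/(-224*(-530 - 224))) = √(-4486 + 4*(-1/224)*(-495 - 7*50176 - 831264)/(-754)) = √(-4486 + 4*(-1/224)*(-1/754)*(-495 - 351232 - 831264)) = √(-4486 + 4*(-1/224)*(-1/754)*(-1182991)) = √(-4486 - 1182991/42224) = √(-190599855/42224) = I*√502993017345/10556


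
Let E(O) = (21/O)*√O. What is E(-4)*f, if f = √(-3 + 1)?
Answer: 21*√2/2 ≈ 14.849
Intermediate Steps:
E(O) = 21/√O
f = I*√2 (f = √(-2) = I*√2 ≈ 1.4142*I)
E(-4)*f = (21/√(-4))*(I*√2) = (21*(-I/2))*(I*√2) = (-21*I/2)*(I*√2) = 21*√2/2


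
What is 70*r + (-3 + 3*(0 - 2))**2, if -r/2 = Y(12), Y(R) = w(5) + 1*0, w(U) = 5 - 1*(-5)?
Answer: -1319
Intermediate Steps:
w(U) = 10 (w(U) = 5 + 5 = 10)
Y(R) = 10 (Y(R) = 10 + 1*0 = 10 + 0 = 10)
r = -20 (r = -2*10 = -20)
70*r + (-3 + 3*(0 - 2))**2 = 70*(-20) + (-3 + 3*(0 - 2))**2 = -1400 + (-3 + 3*(-2))**2 = -1400 + (-3 - 6)**2 = -1400 + (-9)**2 = -1400 + 81 = -1319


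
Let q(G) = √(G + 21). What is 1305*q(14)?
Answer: 1305*√35 ≈ 7720.5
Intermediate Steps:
q(G) = √(21 + G)
1305*q(14) = 1305*√(21 + 14) = 1305*√35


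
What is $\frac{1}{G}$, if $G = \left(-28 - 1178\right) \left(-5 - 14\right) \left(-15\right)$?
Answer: $- \frac{1}{343710} \approx -2.9094 \cdot 10^{-6}$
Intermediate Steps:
$G = -343710$ ($G = - 1206 \left(\left(-19\right) \left(-15\right)\right) = \left(-1206\right) 285 = -343710$)
$\frac{1}{G} = \frac{1}{-343710} = - \frac{1}{343710}$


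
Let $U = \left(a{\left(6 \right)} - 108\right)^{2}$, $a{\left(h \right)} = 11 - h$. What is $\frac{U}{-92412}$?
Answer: $- \frac{10609}{92412} \approx -0.1148$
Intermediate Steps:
$U = 10609$ ($U = \left(\left(11 - 6\right) - 108\right)^{2} = \left(5 - 108\right)^{2} = \left(-103\right)^{2} = 10609$)
$\frac{U}{-92412} = \frac{10609}{-92412} = 10609 \left(- \frac{1}{92412}\right) = - \frac{10609}{92412}$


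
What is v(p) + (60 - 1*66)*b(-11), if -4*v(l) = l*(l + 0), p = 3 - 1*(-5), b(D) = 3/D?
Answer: -158/11 ≈ -14.364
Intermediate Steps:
p = 8 (p = 3 + 5 = 8)
v(l) = -l²/4 (v(l) = -l*(l + 0)/4 = -l*l/4 = -l²/4)
v(p) + (60 - 1*66)*b(-11) = -¼*8² + (60 - 1*66)*(3/(-11)) = -¼*64 + (60 - 66)*(3*(-1/11)) = -16 - 6*(-3/11) = -16 + 18/11 = -158/11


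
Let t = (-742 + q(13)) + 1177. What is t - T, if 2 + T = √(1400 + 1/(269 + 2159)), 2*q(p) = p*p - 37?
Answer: 503 - 3*√229257223/1214 ≈ 465.58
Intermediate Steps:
q(p) = -37/2 + p²/2 (q(p) = (p*p - 37)/2 = (p² - 37)/2 = (-37 + p²)/2 = -37/2 + p²/2)
T = -2 + 3*√229257223/1214 (T = -2 + √(1400 + 1/(269 + 2159)) = -2 + √(1400 + 1/2428) = -2 + √(3399201/2428) = -2 + 3*√229257223/1214 ≈ 35.417)
t = 501 (t = (-742 + (-37/2 + (½)*13²)) + 1177 = (-742 + (-37/2 + (½)*169)) + 1177 = (-742 + (-37/2 + 169/2)) + 1177 = (-742 + 66) + 1177 = -676 + 1177 = 501)
t - T = 501 - (-2 + 3*√229257223/1214) = 501 + (2 - 3*√229257223/1214) = 503 - 3*√229257223/1214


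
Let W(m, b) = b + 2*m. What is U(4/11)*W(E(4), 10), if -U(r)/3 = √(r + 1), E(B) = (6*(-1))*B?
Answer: 114*√165/11 ≈ 133.12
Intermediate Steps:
E(B) = -6*B
U(r) = -3*√(1 + r) (U(r) = -3*√(r + 1) = -3*√(1 + r))
U(4/11)*W(E(4), 10) = (-3*√(1 + 4/11))*(10 + 2*(-6*4)) = (-3*√(1 + 4*(1/11)))*(10 + 2*(-24)) = (-3*√(1 + 4/11))*(10 - 48) = -3*√165/11*(-38) = 114*√165/11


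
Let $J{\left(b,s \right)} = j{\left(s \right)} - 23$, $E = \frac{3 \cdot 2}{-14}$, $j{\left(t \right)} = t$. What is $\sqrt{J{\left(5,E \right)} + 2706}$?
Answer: $\frac{\sqrt{131446}}{7} \approx 51.794$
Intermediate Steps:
$E = - \frac{3}{7}$ ($E = 6 \left(- \frac{1}{14}\right) = - \frac{3}{7} \approx -0.42857$)
$J{\left(b,s \right)} = -23 + s$ ($J{\left(b,s \right)} = s - 23 = -23 + s$)
$\sqrt{J{\left(5,E \right)} + 2706} = \sqrt{\left(-23 - \frac{3}{7}\right) + 2706} = \sqrt{- \frac{164}{7} + 2706} = \sqrt{\frac{18778}{7}} = \frac{\sqrt{131446}}{7}$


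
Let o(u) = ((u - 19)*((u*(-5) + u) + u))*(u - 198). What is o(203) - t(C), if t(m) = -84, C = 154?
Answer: -560196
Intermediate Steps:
o(u) = -3*u*(-198 + u)*(-19 + u) (o(u) = ((-19 + u)*((-5*u + u) + u))*(-198 + u) = ((-19 + u)*(-4*u + u))*(-198 + u) = ((-19 + u)*(-3*u))*(-198 + u) = (-3*u*(-19 + u))*(-198 + u) = -3*u*(-198 + u)*(-19 + u))
o(203) - t(C) = 3*203*(-3762 - 1*203² + 217*203) - 1*(-84) = 3*203*(-3762 - 1*41209 + 44051) + 84 = 3*203*(-3762 - 41209 + 44051) + 84 = 3*203*(-920) + 84 = -560280 + 84 = -560196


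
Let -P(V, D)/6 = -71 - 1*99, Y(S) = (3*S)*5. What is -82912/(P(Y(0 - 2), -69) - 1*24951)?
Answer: 82912/23931 ≈ 3.4646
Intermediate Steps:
Y(S) = 15*S
P(V, D) = 1020 (P(V, D) = -6*(-71 - 1*99) = -6*(-71 - 99) = -6*(-170) = 1020)
-82912/(P(Y(0 - 2), -69) - 1*24951) = -82912/(1020 - 1*24951) = -82912/(1020 - 24951) = -82912/(-23931) = -82912*(-1/23931) = 82912/23931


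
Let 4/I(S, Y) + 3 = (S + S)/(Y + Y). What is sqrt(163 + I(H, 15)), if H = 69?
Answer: sqrt(662)/2 ≈ 12.865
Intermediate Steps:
I(S, Y) = 4/(-3 + S/Y) (I(S, Y) = 4/(-3 + (S + S)/(Y + Y)) = 4/(-3 + (2*S)/((2*Y))) = 4/(-3 + (2*S)*(1/(2*Y))) = 4/(-3 + S/Y))
sqrt(163 + I(H, 15)) = sqrt(163 + 4*15/(69 - 3*15)) = sqrt(163 + 4*15/(69 - 45)) = sqrt(163 + 4*15/24) = sqrt(163 + 4*15*(1/24)) = sqrt(163 + 5/2) = sqrt(331/2) = sqrt(662)/2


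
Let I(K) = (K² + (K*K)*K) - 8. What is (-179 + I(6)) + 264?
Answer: 329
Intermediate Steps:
I(K) = -8 + K² + K³ (I(K) = (K² + K²*K) - 8 = (K² + K³) - 8 = -8 + K² + K³)
(-179 + I(6)) + 264 = (-179 + (-8 + 6² + 6³)) + 264 = (-179 + (-8 + 36 + 216)) + 264 = (-179 + 244) + 264 = 65 + 264 = 329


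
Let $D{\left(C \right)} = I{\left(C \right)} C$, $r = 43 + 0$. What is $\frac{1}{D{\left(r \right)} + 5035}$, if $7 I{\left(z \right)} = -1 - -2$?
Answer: $\frac{7}{35288} \approx 0.00019837$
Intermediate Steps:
$r = 43$
$I{\left(z \right)} = \frac{1}{7}$ ($I{\left(z \right)} = \frac{-1 - -2}{7} = \frac{-1 + 2}{7} = \frac{1}{7} \cdot 1 = \frac{1}{7}$)
$D{\left(C \right)} = \frac{C}{7}$
$\frac{1}{D{\left(r \right)} + 5035} = \frac{1}{\frac{1}{7} \cdot 43 + 5035} = \frac{1}{\frac{43}{7} + 5035} = \frac{1}{\frac{35288}{7}} = \frac{7}{35288}$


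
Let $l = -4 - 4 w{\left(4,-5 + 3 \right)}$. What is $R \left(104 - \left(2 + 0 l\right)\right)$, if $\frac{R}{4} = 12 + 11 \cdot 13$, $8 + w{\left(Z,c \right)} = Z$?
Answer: $63240$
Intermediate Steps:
$w{\left(Z,c \right)} = -8 + Z$
$l = 12$ ($l = -4 - 4 \left(-8 + 4\right) = -4 - -16 = -4 + 16 = 12$)
$R = 620$ ($R = 4 \left(12 + 11 \cdot 13\right) = 4 \left(12 + 143\right) = 4 \cdot 155 = 620$)
$R \left(104 - \left(2 + 0 l\right)\right) = 620 \left(104 + \left(-2 + 0 \cdot 12\right)\right) = 620 \left(104 + \left(-2 + 0\right)\right) = 620 \left(104 - 2\right) = 620 \cdot 102 = 63240$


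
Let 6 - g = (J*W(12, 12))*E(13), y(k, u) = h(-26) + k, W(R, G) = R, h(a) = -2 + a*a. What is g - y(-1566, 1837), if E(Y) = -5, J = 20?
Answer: 2098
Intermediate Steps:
h(a) = -2 + a²
y(k, u) = 674 + k (y(k, u) = (-2 + (-26)²) + k = (-2 + 676) + k = 674 + k)
g = 1206 (g = 6 - 20*12*(-5) = 6 - 240*(-5) = 6 - 1*(-1200) = 6 + 1200 = 1206)
g - y(-1566, 1837) = 1206 - (674 - 1566) = 1206 - 1*(-892) = 1206 + 892 = 2098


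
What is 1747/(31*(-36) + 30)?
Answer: -1747/1086 ≈ -1.6087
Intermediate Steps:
1747/(31*(-36) + 30) = 1747/(-1116 + 30) = 1747/(-1086) = 1747*(-1/1086) = -1747/1086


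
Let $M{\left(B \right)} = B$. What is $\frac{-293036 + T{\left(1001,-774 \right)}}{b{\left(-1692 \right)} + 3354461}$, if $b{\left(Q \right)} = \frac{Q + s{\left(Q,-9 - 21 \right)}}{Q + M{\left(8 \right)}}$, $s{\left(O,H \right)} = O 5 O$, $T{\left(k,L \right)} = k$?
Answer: $- \frac{122946735}{1408649924} \approx -0.08728$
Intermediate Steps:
$s{\left(O,H \right)} = 5 O^{2}$ ($s{\left(O,H \right)} = 5 O O = 5 O^{2}$)
$b{\left(Q \right)} = \frac{Q + 5 Q^{2}}{8 + Q}$ ($b{\left(Q \right)} = \frac{Q + 5 Q^{2}}{Q + 8} = \frac{Q + 5 Q^{2}}{8 + Q}$)
$\frac{-293036 + T{\left(1001,-774 \right)}}{b{\left(-1692 \right)} + 3354461} = \frac{-293036 + 1001}{- \frac{1692 \left(1 + 5 \left(-1692\right)\right)}{8 - 1692} + 3354461} = - \frac{292035}{- \frac{1692 \left(1 - 8460\right)}{-1684} + 3354461} = - \frac{292035}{\left(-1692\right) \left(- \frac{1}{1684}\right) \left(-8459\right) + 3354461} = - \frac{292035}{- \frac{3578157}{421} + 3354461} = - \frac{292035}{\frac{1408649924}{421}} = \left(-292035\right) \frac{421}{1408649924} = - \frac{122946735}{1408649924}$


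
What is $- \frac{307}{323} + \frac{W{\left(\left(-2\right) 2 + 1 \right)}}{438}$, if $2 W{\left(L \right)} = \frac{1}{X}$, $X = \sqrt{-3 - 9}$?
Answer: $- \frac{307}{323} - \frac{i \sqrt{3}}{5256} \approx -0.95046 - 0.00032954 i$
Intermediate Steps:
$X = 2 i \sqrt{3}$ ($X = \sqrt{-12} = 2 i \sqrt{3} \approx 3.4641 i$)
$W{\left(L \right)} = - \frac{i \sqrt{3}}{12}$ ($W{\left(L \right)} = \frac{1}{2 \cdot 2 i \sqrt{3}} = \frac{\left(- \frac{1}{6}\right) i \sqrt{3}}{2} = - \frac{i \sqrt{3}}{12}$)
$- \frac{307}{323} + \frac{W{\left(\left(-2\right) 2 + 1 \right)}}{438} = - \frac{307}{323} + \frac{\left(- \frac{1}{12}\right) i \sqrt{3}}{438} = \left(-307\right) \frac{1}{323} + - \frac{i \sqrt{3}}{12} \cdot \frac{1}{438} = - \frac{307}{323} - \frac{i \sqrt{3}}{5256}$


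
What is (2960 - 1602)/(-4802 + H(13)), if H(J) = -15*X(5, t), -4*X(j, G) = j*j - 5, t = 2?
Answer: -1358/4727 ≈ -0.28729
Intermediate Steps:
X(j, G) = 5/4 - j²/4 (X(j, G) = -(j*j - 5)/4 = -(j² - 5)/4 = -(-5 + j²)/4 = 5/4 - j²/4)
H(J) = 75 (H(J) = -15*(5/4 - ¼*5²) = -15*(5/4 - ¼*25) = -15*(5/4 - 25/4) = -15*(-5) = 75)
(2960 - 1602)/(-4802 + H(13)) = (2960 - 1602)/(-4802 + 75) = 1358/(-4727) = 1358*(-1/4727) = -1358/4727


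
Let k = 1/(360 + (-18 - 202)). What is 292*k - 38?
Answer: -1257/35 ≈ -35.914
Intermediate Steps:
k = 1/140 (k = 1/(360 - 220) = 1/140 ≈ 0.0071429)
292*k - 38 = 292*(1/140) - 38 = 73/35 - 38 = -1257/35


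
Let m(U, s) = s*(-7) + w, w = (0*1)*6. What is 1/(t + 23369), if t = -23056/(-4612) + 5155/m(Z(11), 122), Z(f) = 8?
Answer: 984662/23009545019 ≈ 4.2794e-5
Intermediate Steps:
w = 0 (w = 0*6 = 0)
m(U, s) = -7*s (m(U, s) = s*(-7) + 0 = -7*s + 0 = -7*s)
t = -1021259/984662 (t = -23056/(-4612) + 5155/((-7*122)) = -23056*(-1/4612) + 5155/(-854) = 5764/1153 + 5155*(-1/854) = 5764/1153 - 5155/854 = -1021259/984662 ≈ -1.0372)
1/(t + 23369) = 1/(-1021259/984662 + 23369) = 1/(23009545019/984662) = 984662/23009545019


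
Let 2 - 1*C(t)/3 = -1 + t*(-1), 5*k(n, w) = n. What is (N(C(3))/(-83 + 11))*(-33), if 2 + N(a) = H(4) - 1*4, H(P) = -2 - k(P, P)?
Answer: -121/30 ≈ -4.0333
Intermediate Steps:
k(n, w) = n/5
H(P) = -2 - P/5
C(t) = 9 + 3*t (C(t) = 6 - 3*(-1 + t*(-1)) = 6 - 3*(-1 - t) = 6 + (3 + 3*t) = 9 + 3*t)
N(a) = -44/5 (N(a) = -2 + ((-2 - 1/5*4) - 1*4) = -2 + ((-2 - 4/5) - 4) = -2 + (-14/5 - 4) = -2 - 34/5 = -44/5)
(N(C(3))/(-83 + 11))*(-33) = -44/(5*(-83 + 11))*(-33) = -44/5/(-72)*(-33) = -44/5*(-1/72)*(-33) = (11/90)*(-33) = -121/30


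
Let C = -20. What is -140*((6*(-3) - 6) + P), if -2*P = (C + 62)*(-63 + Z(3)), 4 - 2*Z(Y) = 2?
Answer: -178920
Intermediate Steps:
Z(Y) = 1 (Z(Y) = 2 - 1/2*2 = 2 - 1 = 1)
P = 1302 (P = -(-20 + 62)*(-63 + 1)/2 = -21*(-62) = -1/2*(-2604) = 1302)
-140*((6*(-3) - 6) + P) = -140*((6*(-3) - 6) + 1302) = -140*((-18 - 6) + 1302) = -140*(-24 + 1302) = -140*1278 = -178920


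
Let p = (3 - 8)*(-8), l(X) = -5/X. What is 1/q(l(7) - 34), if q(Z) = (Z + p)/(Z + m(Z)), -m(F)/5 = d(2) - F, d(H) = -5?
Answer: -1283/37 ≈ -34.676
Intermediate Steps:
p = 40 (p = -5*(-8) = 40)
m(F) = 25 + 5*F (m(F) = -5*(-5 - F) = 25 + 5*F)
q(Z) = (40 + Z)/(25 + 6*Z) (q(Z) = (Z + 40)/(Z + (25 + 5*Z)) = (40 + Z)/(25 + 6*Z))
1/q(l(7) - 34) = 1/((40 + (-5/7 - 34))/(25 + 6*(-5/7 - 34))) = 1/((40 - 243/7)/(25 + 6*(-243/7))) = 1/((37/7)/(25 - 1458/7)) = 1/((37/7)/(-1283/7)) = 1/(-7/1283*37/7) = 1/(-37/1283) = -1283/37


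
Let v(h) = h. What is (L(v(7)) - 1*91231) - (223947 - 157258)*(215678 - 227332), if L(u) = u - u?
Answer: 777102375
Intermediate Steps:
L(u) = 0
(L(v(7)) - 1*91231) - (223947 - 157258)*(215678 - 227332) = (0 - 1*91231) - (223947 - 157258)*(215678 - 227332) = (0 - 91231) - 66689*(-11654) = -91231 - 1*(-777193606) = -91231 + 777193606 = 777102375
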